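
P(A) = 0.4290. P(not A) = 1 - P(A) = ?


P(not A) = 1 - 0.4290 = 0.5710

P(not A) = 0.5710


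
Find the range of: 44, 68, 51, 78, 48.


Max = 78, Min = 44
Range = 78 - 44 = 34

Range = 34


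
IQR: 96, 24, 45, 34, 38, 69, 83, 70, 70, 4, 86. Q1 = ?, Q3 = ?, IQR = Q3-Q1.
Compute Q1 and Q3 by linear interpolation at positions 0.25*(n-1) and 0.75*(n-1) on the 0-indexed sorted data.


Sorted: 4, 24, 34, 38, 45, 69, 70, 70, 83, 86, 96
Q1 (25th %ile) = 36.0000
Q3 (75th %ile) = 76.5000
IQR = 76.5000 - 36.0000 = 40.5000

IQR = 40.5000


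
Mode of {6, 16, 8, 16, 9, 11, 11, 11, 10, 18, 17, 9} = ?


Frequencies: 6:1, 8:1, 9:2, 10:1, 11:3, 16:2, 17:1, 18:1
Max frequency = 3
Mode = 11

Mode = 11


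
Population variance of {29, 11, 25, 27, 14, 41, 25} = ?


Mean = 24.5714
Squared deviations: 19.6122, 184.1837, 0.1837, 5.8980, 111.7551, 269.8980, 0.1837
Sum = 591.7143
Variance = 591.7143/7 = 84.5306

Variance = 84.5306


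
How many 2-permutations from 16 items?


P(16,2) = 16!/14!
= 20922789888000/87178291200
= 240

P(16,2) = 240


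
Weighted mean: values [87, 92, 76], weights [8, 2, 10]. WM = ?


Numerator = 87*8 + 92*2 + 76*10 = 1640
Denominator = 8 + 2 + 10 = 20
WM = 1640/20 = 82.0000

WM = 82.0000


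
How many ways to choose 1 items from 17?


C(17,1) = 17!/(1! × 16!)
= 355687428096000/(1 × 20922789888000)
= 17

C(17,1) = 17


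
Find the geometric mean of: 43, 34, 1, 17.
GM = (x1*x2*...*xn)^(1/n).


Product = 43 × 34 × 1 × 17 = 24854
GM = 24854^(1/4) = 12.5559

GM = 12.5559


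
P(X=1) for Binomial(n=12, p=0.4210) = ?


C(12,1) = 12
p^1 = 0.421000
(1-p)^11 = 0.002452
P = 12 * 0.421000 * 0.002452 = 0.0124

P(X=1) = 0.0124


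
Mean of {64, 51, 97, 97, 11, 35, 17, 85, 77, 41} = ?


Sum = 64 + 51 + 97 + 97 + 11 + 35 + 17 + 85 + 77 + 41 = 575
n = 10
Mean = 575/10 = 57.5000

Mean = 57.5000


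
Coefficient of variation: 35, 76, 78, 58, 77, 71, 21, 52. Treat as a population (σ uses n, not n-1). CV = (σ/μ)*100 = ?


Mean = 58.5000
SD = 19.9562
CV = (19.9562/58.5000)*100 = 34.1132%

CV = 34.1132%


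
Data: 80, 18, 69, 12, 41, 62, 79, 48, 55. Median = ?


Sorted: 12, 18, 41, 48, 55, 62, 69, 79, 80
n = 9 (odd)
Middle value = 55

Median = 55


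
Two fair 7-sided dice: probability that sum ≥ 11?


Total outcomes = 7×7 = 49
Favorable (sum ≥ 11): 10
P = 10/49 = 0.2041

P = 0.2041


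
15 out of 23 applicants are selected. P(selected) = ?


P = 15/23 = 0.6522

P = 0.6522


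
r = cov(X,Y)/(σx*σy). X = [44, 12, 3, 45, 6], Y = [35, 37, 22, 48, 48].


Mean X = 22.0000, Mean Y = 38.0000
SD X = 18.601075, SD Y = 9.654015
Cov = 63.600000
r = 63.600000/(18.601075*9.654015) = 0.3542

r = 0.3542


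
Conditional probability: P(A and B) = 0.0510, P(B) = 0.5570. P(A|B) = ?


P(A|B) = 0.0510/0.5570 = 0.0916

P(A|B) = 0.0916


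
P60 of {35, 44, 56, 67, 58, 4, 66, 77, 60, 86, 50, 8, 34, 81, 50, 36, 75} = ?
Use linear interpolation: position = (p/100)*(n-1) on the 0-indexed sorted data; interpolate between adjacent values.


Sorted: 4, 8, 34, 35, 36, 44, 50, 50, 56, 58, 60, 66, 67, 75, 77, 81, 86
n = 17
Index = 60/100 * 16 = 9.6000
Lower = data[9] = 58, Upper = data[10] = 60
P60 = 58 + 0.6000*(2) = 59.2000

P60 = 59.2000


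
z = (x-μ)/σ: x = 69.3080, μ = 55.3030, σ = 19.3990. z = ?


z = (69.3080 - 55.3030)/19.3990
= 14.0050/19.3990
= 0.7219

z = 0.7219


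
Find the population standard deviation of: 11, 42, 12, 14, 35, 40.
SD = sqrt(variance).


Mean = 25.6667
Variance = 182.8889
SD = sqrt(182.8889) = 13.5236

SD = 13.5236


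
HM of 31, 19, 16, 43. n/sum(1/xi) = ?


Sum of reciprocals = 1/31 + 1/19 + 1/16 + 1/43 = 0.170645
HM = 4/0.170645 = 23.4404

HM = 23.4404


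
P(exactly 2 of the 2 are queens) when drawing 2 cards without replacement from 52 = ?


Hypergeometric: P(X=2) = C(4,2)·C(48,0) / C(52,2)
= 6 × 1 / 1326
= 6/1326 = 0.0045

P = 0.0045


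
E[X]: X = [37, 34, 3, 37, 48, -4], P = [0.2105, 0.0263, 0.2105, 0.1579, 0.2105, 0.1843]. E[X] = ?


E[X] = 37*0.2105 + 34*0.0263 + 3*0.2105 + 37*0.1579 + 48*0.2105 - 4*0.1843
= 7.7885 + 0.8942 + 0.6315 + 5.8423 + 10.1040 - 0.7372
= 24.5233

E[X] = 24.5233


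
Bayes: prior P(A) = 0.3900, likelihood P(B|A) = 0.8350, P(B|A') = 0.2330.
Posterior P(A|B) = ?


P(B) = P(B|A)*P(A) + P(B|A')*P(A')
= 0.8350*0.3900 + 0.2330*0.6100
= 0.325650 + 0.142130 = 0.467780
P(A|B) = 0.325650/0.467780 = 0.6962

P(A|B) = 0.6962


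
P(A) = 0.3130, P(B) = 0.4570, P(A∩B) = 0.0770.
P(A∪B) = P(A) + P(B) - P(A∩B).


P(A∪B) = 0.3130 + 0.4570 - 0.0770
= 0.7700 - 0.0770
= 0.6930

P(A∪B) = 0.6930


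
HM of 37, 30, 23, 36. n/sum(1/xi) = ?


Sum of reciprocals = 1/37 + 1/30 + 1/23 + 1/36 = 0.131616
HM = 4/0.131616 = 30.3913

HM = 30.3913


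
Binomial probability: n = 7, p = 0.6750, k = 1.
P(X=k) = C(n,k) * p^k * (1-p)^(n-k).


C(7,1) = 7
p^1 = 0.675000
(1-p)^6 = 0.001178
P = 7 * 0.675000 * 0.001178 = 0.0056

P(X=1) = 0.0056


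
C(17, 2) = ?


C(17,2) = 17!/(2! × 15!)
= 355687428096000/(2 × 1307674368000)
= 136

C(17,2) = 136


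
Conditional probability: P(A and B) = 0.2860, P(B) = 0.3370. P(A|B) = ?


P(A|B) = 0.2860/0.3370 = 0.8487

P(A|B) = 0.8487


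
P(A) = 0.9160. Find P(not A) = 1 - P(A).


P(not A) = 1 - 0.9160 = 0.0840

P(not A) = 0.0840


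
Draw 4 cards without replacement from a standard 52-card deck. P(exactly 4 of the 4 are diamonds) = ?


Hypergeometric: P(X=4) = C(13,4)·C(39,0) / C(52,4)
= 715 × 1 / 270725
= 715/270725 = 0.0026

P = 0.0026


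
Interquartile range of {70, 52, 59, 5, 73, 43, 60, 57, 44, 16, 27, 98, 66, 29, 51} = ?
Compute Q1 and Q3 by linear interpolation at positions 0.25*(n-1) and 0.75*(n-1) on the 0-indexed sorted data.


Sorted: 5, 16, 27, 29, 43, 44, 51, 52, 57, 59, 60, 66, 70, 73, 98
Q1 (25th %ile) = 36.0000
Q3 (75th %ile) = 63.0000
IQR = 63.0000 - 36.0000 = 27.0000

IQR = 27.0000


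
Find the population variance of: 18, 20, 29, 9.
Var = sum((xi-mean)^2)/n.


Mean = 19.0000
Squared deviations: 1.0000, 1.0000, 100.0000, 100.0000
Sum = 202.0000
Variance = 202.0000/4 = 50.5000

Variance = 50.5000


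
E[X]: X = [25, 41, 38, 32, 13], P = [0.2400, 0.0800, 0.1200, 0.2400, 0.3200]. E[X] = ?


E[X] = 25*0.2400 + 41*0.0800 + 38*0.1200 + 32*0.2400 + 13*0.3200
= 6.0000 + 3.2800 + 4.5600 + 7.6800 + 4.1600
= 25.6800

E[X] = 25.6800


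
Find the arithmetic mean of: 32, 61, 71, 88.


Sum = 32 + 61 + 71 + 88 = 252
n = 4
Mean = 252/4 = 63.0000

Mean = 63.0000


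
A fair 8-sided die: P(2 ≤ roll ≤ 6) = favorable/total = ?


Favorable outcomes (2 ≤ roll ≤ 6): 5
Total outcomes = 8
P = 5/8 = 0.6250

P = 0.6250


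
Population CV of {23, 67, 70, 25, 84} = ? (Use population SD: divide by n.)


Mean = 53.8000
SD = 25.0072
CV = (25.0072/53.8000)*100 = 46.4818%

CV = 46.4818%


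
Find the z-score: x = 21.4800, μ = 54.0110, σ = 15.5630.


z = (21.4800 - 54.0110)/15.5630
= -32.5310/15.5630
= -2.0903

z = -2.0903


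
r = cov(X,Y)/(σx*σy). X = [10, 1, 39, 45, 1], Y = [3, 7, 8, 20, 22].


Mean X = 19.2000, Mean Y = 12.0000
SD X = 18.998947, SD Y = 7.563068
Cov = 23.800000
r = 23.800000/(18.998947*7.563068) = 0.1656

r = 0.1656


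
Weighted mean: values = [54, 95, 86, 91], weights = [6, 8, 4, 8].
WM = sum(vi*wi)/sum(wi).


Numerator = 54*6 + 95*8 + 86*4 + 91*8 = 2156
Denominator = 6 + 8 + 4 + 8 = 26
WM = 2156/26 = 82.9231

WM = 82.9231


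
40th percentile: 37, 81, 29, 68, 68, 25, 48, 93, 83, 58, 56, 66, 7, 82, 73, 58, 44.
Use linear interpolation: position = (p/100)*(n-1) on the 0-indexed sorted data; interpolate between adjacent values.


Sorted: 7, 25, 29, 37, 44, 48, 56, 58, 58, 66, 68, 68, 73, 81, 82, 83, 93
n = 17
Index = 40/100 * 16 = 6.4000
Lower = data[6] = 56, Upper = data[7] = 58
P40 = 56 + 0.4000*(2) = 56.8000

P40 = 56.8000


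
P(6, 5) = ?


P(6,5) = 6!/1!
= 720/1
= 720

P(6,5) = 720


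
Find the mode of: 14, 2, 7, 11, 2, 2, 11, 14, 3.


Frequencies: 2:3, 3:1, 7:1, 11:2, 14:2
Max frequency = 3
Mode = 2

Mode = 2


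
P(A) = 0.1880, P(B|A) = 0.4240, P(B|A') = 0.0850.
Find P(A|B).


P(B) = P(B|A)*P(A) + P(B|A')*P(A')
= 0.4240*0.1880 + 0.0850*0.8120
= 0.079712 + 0.069020 = 0.148732
P(A|B) = 0.079712/0.148732 = 0.5359

P(A|B) = 0.5359


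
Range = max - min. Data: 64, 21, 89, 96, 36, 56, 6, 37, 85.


Max = 96, Min = 6
Range = 96 - 6 = 90

Range = 90


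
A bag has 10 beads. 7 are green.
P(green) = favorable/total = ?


P = 7/10 = 0.7000

P = 0.7000


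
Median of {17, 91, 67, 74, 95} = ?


Sorted: 17, 67, 74, 91, 95
n = 5 (odd)
Middle value = 74

Median = 74


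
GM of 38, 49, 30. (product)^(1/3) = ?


Product = 38 × 49 × 30 = 55860
GM = 55860^(1/3) = 38.2267

GM = 38.2267


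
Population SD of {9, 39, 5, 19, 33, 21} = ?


Mean = 21.0000
Variance = 145.3333
SD = sqrt(145.3333) = 12.0554

SD = 12.0554


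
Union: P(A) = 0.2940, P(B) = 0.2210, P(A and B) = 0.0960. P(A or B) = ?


P(A∪B) = 0.2940 + 0.2210 - 0.0960
= 0.5150 - 0.0960
= 0.4190

P(A∪B) = 0.4190


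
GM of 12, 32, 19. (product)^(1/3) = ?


Product = 12 × 32 × 19 = 7296
GM = 7296^(1/3) = 19.3952

GM = 19.3952


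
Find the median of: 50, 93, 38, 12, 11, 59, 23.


Sorted: 11, 12, 23, 38, 50, 59, 93
n = 7 (odd)
Middle value = 38

Median = 38


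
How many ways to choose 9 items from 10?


C(10,9) = 10!/(9! × 1!)
= 3628800/(362880 × 1)
= 10

C(10,9) = 10


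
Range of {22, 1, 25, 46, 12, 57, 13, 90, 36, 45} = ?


Max = 90, Min = 1
Range = 90 - 1 = 89

Range = 89


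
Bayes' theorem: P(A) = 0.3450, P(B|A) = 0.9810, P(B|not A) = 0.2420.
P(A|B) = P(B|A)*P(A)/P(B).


P(B) = P(B|A)*P(A) + P(B|A')*P(A')
= 0.9810*0.3450 + 0.2420*0.6550
= 0.338445 + 0.158510 = 0.496955
P(A|B) = 0.338445/0.496955 = 0.6810

P(A|B) = 0.6810


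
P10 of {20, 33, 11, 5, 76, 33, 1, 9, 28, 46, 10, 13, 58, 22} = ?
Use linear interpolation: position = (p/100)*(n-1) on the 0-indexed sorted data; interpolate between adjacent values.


Sorted: 1, 5, 9, 10, 11, 13, 20, 22, 28, 33, 33, 46, 58, 76
n = 14
Index = 10/100 * 13 = 1.3000
Lower = data[1] = 5, Upper = data[2] = 9
P10 = 5 + 0.3000*(4) = 6.2000

P10 = 6.2000


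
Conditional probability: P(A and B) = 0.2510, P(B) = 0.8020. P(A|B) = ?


P(A|B) = 0.2510/0.8020 = 0.3130

P(A|B) = 0.3130


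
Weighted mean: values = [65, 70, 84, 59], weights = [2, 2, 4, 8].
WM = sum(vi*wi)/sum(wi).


Numerator = 65*2 + 70*2 + 84*4 + 59*8 = 1078
Denominator = 2 + 2 + 4 + 8 = 16
WM = 1078/16 = 67.3750

WM = 67.3750


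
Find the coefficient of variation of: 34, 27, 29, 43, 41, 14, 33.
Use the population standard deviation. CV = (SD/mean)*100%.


Mean = 31.5714
SD = 8.9739
CV = (8.9739/31.5714)*100 = 28.4241%

CV = 28.4241%


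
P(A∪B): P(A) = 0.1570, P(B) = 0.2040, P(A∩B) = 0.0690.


P(A∪B) = 0.1570 + 0.2040 - 0.0690
= 0.3610 - 0.0690
= 0.2920

P(A∪B) = 0.2920


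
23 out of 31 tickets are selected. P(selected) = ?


P = 23/31 = 0.7419

P = 0.7419


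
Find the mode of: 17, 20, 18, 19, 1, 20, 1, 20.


Frequencies: 1:2, 17:1, 18:1, 19:1, 20:3
Max frequency = 3
Mode = 20

Mode = 20


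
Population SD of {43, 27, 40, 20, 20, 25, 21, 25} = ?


Mean = 27.6250
Variance = 70.4844
SD = sqrt(70.4844) = 8.3955

SD = 8.3955


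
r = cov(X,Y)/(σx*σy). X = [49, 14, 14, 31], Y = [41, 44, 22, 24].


Mean X = 27.0000, Mean Y = 32.7500
SD X = 14.474115, SD Y = 9.832980
Cov = 35.000000
r = 35.000000/(14.474115*9.832980) = 0.2459

r = 0.2459


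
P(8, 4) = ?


P(8,4) = 8!/4!
= 40320/24
= 1680

P(8,4) = 1680


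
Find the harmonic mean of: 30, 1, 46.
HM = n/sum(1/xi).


Sum of reciprocals = 1/30 + 1/1 + 1/46 = 1.055072
HM = 3/1.055072 = 2.8434

HM = 2.8434


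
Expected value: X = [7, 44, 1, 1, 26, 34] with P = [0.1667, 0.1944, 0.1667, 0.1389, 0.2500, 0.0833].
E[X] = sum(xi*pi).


E[X] = 7*0.1667 + 44*0.1944 + 1*0.1667 + 1*0.1389 + 26*0.2500 + 34*0.0833
= 1.1669 + 8.5536 + 0.1667 + 0.1389 + 6.5000 + 2.8322
= 19.3583

E[X] = 19.3583


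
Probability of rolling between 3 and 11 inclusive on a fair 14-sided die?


Favorable outcomes (3 ≤ roll ≤ 11): 9
Total outcomes = 14
P = 9/14 = 0.6429

P = 0.6429


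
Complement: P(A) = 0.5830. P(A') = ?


P(not A) = 1 - 0.5830 = 0.4170

P(not A) = 0.4170


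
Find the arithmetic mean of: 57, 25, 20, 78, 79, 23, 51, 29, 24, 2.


Sum = 57 + 25 + 20 + 78 + 79 + 23 + 51 + 29 + 24 + 2 = 388
n = 10
Mean = 388/10 = 38.8000

Mean = 38.8000


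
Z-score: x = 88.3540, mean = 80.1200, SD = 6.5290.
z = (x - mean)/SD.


z = (88.3540 - 80.1200)/6.5290
= 8.2340/6.5290
= 1.2611

z = 1.2611


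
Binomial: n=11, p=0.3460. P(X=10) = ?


C(11,10) = 11
p^10 = 2.459014e-05
(1-p)^1 = 0.654000
P = 11 * 2.459014e-05 * 0.654000 = 0.0002

P(X=10) = 0.0002


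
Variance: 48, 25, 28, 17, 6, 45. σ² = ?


Mean = 28.1667
Squared deviations: 393.3611, 10.0278, 0.0278, 124.6944, 491.3611, 283.3611
Sum = 1302.8333
Variance = 1302.8333/6 = 217.1389

Variance = 217.1389


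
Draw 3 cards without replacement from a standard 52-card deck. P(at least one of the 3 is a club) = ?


P(at least one) = 1 - P(none)
P(none) = (39/52) × (38/51) × (37/50) = 0.413529
P(at least one) = 1 - 0.413529 = 0.5865

P = 0.5865


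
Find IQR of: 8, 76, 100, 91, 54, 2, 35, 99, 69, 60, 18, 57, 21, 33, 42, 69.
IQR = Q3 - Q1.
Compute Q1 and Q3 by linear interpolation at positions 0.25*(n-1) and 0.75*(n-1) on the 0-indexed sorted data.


Sorted: 2, 8, 18, 21, 33, 35, 42, 54, 57, 60, 69, 69, 76, 91, 99, 100
Q1 (25th %ile) = 30.0000
Q3 (75th %ile) = 70.7500
IQR = 70.7500 - 30.0000 = 40.7500

IQR = 40.7500


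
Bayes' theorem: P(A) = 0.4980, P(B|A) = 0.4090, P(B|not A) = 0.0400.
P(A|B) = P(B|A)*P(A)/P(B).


P(B) = P(B|A)*P(A) + P(B|A')*P(A')
= 0.4090*0.4980 + 0.0400*0.5020
= 0.203682 + 0.020080 = 0.223762
P(A|B) = 0.203682/0.223762 = 0.9103

P(A|B) = 0.9103


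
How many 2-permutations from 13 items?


P(13,2) = 13!/11!
= 6227020800/39916800
= 156

P(13,2) = 156


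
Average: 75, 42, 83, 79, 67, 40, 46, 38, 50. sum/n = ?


Sum = 75 + 42 + 83 + 79 + 67 + 40 + 46 + 38 + 50 = 520
n = 9
Mean = 520/9 = 57.7778

Mean = 57.7778


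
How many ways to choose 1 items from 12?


C(12,1) = 12!/(1! × 11!)
= 479001600/(1 × 39916800)
= 12

C(12,1) = 12


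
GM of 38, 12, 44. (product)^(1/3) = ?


Product = 38 × 12 × 44 = 20064
GM = 20064^(1/3) = 27.1731

GM = 27.1731


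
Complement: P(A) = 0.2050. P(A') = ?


P(not A) = 1 - 0.2050 = 0.7950

P(not A) = 0.7950


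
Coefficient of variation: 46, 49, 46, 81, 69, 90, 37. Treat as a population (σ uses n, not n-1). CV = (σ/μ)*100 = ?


Mean = 59.7143
SD = 18.7595
CV = (18.7595/59.7143)*100 = 31.4154%

CV = 31.4154%


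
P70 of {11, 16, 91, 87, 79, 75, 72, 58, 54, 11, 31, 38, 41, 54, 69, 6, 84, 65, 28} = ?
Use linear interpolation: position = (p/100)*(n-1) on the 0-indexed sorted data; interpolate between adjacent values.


Sorted: 6, 11, 11, 16, 28, 31, 38, 41, 54, 54, 58, 65, 69, 72, 75, 79, 84, 87, 91
n = 19
Index = 70/100 * 18 = 12.6000
Lower = data[12] = 69, Upper = data[13] = 72
P70 = 69 + 0.6000*(3) = 70.8000

P70 = 70.8000


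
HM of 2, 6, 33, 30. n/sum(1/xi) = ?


Sum of reciprocals = 1/2 + 1/6 + 1/33 + 1/30 = 0.730303
HM = 4/0.730303 = 5.4772

HM = 5.4772


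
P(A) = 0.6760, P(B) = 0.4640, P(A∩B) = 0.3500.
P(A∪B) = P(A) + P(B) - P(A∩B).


P(A∪B) = 0.6760 + 0.4640 - 0.3500
= 1.1400 - 0.3500
= 0.7900

P(A∪B) = 0.7900


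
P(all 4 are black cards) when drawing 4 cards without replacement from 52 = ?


P(all black cards) = (26/52) × (25/51) × (24/50) × (23/49)
= 0.0552

P = 0.0552


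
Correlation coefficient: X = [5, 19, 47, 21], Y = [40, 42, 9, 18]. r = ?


Mean X = 23.0000, Mean Y = 27.2500
SD X = 15.165751, SD Y = 14.131083
Cov = -177.000000
r = -177.000000/(15.165751*14.131083) = -0.8259

r = -0.8259


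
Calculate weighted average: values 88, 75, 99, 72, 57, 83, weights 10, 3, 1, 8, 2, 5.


Numerator = 88*10 + 75*3 + 99*1 + 72*8 + 57*2 + 83*5 = 2309
Denominator = 10 + 3 + 1 + 8 + 2 + 5 = 29
WM = 2309/29 = 79.6207

WM = 79.6207


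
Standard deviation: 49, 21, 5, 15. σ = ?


Mean = 22.5000
Variance = 266.7500
SD = sqrt(266.7500) = 16.3325

SD = 16.3325


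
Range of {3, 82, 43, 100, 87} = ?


Max = 100, Min = 3
Range = 100 - 3 = 97

Range = 97


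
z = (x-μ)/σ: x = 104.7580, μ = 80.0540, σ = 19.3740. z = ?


z = (104.7580 - 80.0540)/19.3740
= 24.7040/19.3740
= 1.2751

z = 1.2751


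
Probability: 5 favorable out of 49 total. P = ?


P = 5/49 = 0.1020

P = 0.1020


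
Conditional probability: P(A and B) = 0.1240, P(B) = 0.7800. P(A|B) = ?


P(A|B) = 0.1240/0.7800 = 0.1590

P(A|B) = 0.1590


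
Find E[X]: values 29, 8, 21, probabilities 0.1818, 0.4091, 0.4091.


E[X] = 29*0.1818 + 8*0.4091 + 21*0.4091
= 5.2722 + 3.2728 + 8.5911
= 17.1361

E[X] = 17.1361


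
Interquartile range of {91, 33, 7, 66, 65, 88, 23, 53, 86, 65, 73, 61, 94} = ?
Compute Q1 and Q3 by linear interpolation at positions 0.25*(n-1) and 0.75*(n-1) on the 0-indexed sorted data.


Sorted: 7, 23, 33, 53, 61, 65, 65, 66, 73, 86, 88, 91, 94
Q1 (25th %ile) = 53.0000
Q3 (75th %ile) = 86.0000
IQR = 86.0000 - 53.0000 = 33.0000

IQR = 33.0000


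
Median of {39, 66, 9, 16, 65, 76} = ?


Sorted: 9, 16, 39, 65, 66, 76
n = 6 (even)
Middle values: 39 and 65
Median = (39+65)/2 = 52.0000

Median = 52.0000


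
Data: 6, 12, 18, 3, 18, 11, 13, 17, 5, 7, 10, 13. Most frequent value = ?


Frequencies: 3:1, 5:1, 6:1, 7:1, 10:1, 11:1, 12:1, 13:2, 17:1, 18:2
Max frequency = 2
Mode = 13, 18

Mode = 13, 18


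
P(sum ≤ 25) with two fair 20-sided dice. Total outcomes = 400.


Total outcomes = 20×20 = 400
Favorable (sum ≤ 25): 280
P = 280/400 = 0.7000

P = 0.7000


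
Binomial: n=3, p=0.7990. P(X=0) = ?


C(3,0) = 1
p^0 = 1.000000
(1-p)^3 = 0.008121
P = 1 * 1.000000 * 0.008121 = 0.0081

P(X=0) = 0.0081


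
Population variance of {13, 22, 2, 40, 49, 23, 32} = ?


Mean = 25.8571
Squared deviations: 165.3061, 14.8776, 569.1633, 200.0204, 535.5918, 8.1633, 37.7347
Sum = 1530.8571
Variance = 1530.8571/7 = 218.6939

Variance = 218.6939


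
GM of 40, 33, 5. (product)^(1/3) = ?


Product = 40 × 33 × 5 = 6600
GM = 6600^(1/3) = 18.7578

GM = 18.7578


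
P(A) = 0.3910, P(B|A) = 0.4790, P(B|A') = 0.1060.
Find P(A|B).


P(B) = P(B|A)*P(A) + P(B|A')*P(A')
= 0.4790*0.3910 + 0.1060*0.6090
= 0.187289 + 0.064554 = 0.251843
P(A|B) = 0.187289/0.251843 = 0.7437

P(A|B) = 0.7437


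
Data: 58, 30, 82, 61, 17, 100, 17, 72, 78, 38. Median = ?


Sorted: 17, 17, 30, 38, 58, 61, 72, 78, 82, 100
n = 10 (even)
Middle values: 58 and 61
Median = (58+61)/2 = 59.5000

Median = 59.5000


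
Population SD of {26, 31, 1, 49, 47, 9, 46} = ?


Mean = 29.8571
Variance = 314.9796
SD = sqrt(314.9796) = 17.7477

SD = 17.7477


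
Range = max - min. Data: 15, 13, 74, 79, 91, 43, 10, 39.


Max = 91, Min = 10
Range = 91 - 10 = 81

Range = 81


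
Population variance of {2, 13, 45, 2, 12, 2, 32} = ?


Mean = 15.4286
Squared deviations: 180.3265, 5.8980, 874.4694, 180.3265, 11.7551, 180.3265, 274.6122
Sum = 1707.7143
Variance = 1707.7143/7 = 243.9592

Variance = 243.9592


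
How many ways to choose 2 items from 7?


C(7,2) = 7!/(2! × 5!)
= 5040/(2 × 120)
= 21

C(7,2) = 21


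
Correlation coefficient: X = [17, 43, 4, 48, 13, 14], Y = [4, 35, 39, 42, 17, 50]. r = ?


Mean X = 23.1667, Mean Y = 31.1667
SD X = 16.344384, SD Y = 15.741841
Cov = 55.638889
r = 55.638889/(16.344384*15.741841) = 0.2162

r = 0.2162


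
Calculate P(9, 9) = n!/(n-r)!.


P(9,9) = 9!/0!
= 362880/1
= 362880

P(9,9) = 362880


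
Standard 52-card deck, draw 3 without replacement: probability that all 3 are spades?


P(all spades) = (13/52) × (12/51) × (11/50)
= 0.0129

P = 0.0129


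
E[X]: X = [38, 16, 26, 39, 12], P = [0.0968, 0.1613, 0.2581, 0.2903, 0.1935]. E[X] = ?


E[X] = 38*0.0968 + 16*0.1613 + 26*0.2581 + 39*0.2903 + 12*0.1935
= 3.6784 + 2.5808 + 6.7106 + 11.3217 + 2.3220
= 26.6135

E[X] = 26.6135


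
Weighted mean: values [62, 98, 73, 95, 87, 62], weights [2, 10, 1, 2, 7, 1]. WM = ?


Numerator = 62*2 + 98*10 + 73*1 + 95*2 + 87*7 + 62*1 = 2038
Denominator = 2 + 10 + 1 + 2 + 7 + 1 = 23
WM = 2038/23 = 88.6087

WM = 88.6087


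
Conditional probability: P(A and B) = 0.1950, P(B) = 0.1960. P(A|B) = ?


P(A|B) = 0.1950/0.1960 = 0.9949

P(A|B) = 0.9949


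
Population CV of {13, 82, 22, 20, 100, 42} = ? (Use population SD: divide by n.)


Mean = 46.5000
SD = 33.0845
CV = (33.0845/46.5000)*100 = 71.1494%

CV = 71.1494%


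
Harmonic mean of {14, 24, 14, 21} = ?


Sum of reciprocals = 1/14 + 1/24 + 1/14 + 1/21 = 0.232143
HM = 4/0.232143 = 17.2308

HM = 17.2308


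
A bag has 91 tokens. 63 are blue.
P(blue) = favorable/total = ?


P = 63/91 = 0.6923

P = 0.6923


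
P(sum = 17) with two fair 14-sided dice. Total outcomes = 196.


Total outcomes = 14×14 = 196
Favorable (sum = 17): 12
P = 12/196 = 0.0612

P = 0.0612


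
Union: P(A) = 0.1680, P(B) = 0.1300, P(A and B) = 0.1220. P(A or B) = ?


P(A∪B) = 0.1680 + 0.1300 - 0.1220
= 0.2980 - 0.1220
= 0.1760

P(A∪B) = 0.1760


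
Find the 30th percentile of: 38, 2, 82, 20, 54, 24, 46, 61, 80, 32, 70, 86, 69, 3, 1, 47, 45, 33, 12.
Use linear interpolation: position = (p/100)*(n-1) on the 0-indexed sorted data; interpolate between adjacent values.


Sorted: 1, 2, 3, 12, 20, 24, 32, 33, 38, 45, 46, 47, 54, 61, 69, 70, 80, 82, 86
n = 19
Index = 30/100 * 18 = 5.4000
Lower = data[5] = 24, Upper = data[6] = 32
P30 = 24 + 0.4000*(8) = 27.2000

P30 = 27.2000


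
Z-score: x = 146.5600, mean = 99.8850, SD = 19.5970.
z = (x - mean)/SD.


z = (146.5600 - 99.8850)/19.5970
= 46.6750/19.5970
= 2.3817

z = 2.3817


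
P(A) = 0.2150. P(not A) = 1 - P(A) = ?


P(not A) = 1 - 0.2150 = 0.7850

P(not A) = 0.7850


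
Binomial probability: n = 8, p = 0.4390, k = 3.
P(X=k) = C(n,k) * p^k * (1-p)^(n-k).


C(8,3) = 56
p^3 = 0.084605
(1-p)^5 = 0.055567
P = 56 * 0.084605 * 0.055567 = 0.2633

P(X=3) = 0.2633


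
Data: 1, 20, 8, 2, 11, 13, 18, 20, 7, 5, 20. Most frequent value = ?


Frequencies: 1:1, 2:1, 5:1, 7:1, 8:1, 11:1, 13:1, 18:1, 20:3
Max frequency = 3
Mode = 20

Mode = 20


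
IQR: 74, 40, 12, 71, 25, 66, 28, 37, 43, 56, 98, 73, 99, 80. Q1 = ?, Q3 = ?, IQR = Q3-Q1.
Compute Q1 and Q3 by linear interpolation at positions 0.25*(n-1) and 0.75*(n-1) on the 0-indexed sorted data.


Sorted: 12, 25, 28, 37, 40, 43, 56, 66, 71, 73, 74, 80, 98, 99
Q1 (25th %ile) = 37.7500
Q3 (75th %ile) = 73.7500
IQR = 73.7500 - 37.7500 = 36.0000

IQR = 36.0000


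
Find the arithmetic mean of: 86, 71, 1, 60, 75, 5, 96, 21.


Sum = 86 + 71 + 1 + 60 + 75 + 5 + 96 + 21 = 415
n = 8
Mean = 415/8 = 51.8750

Mean = 51.8750


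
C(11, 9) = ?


C(11,9) = 11!/(9! × 2!)
= 39916800/(362880 × 2)
= 55

C(11,9) = 55


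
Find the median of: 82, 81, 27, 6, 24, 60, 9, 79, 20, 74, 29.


Sorted: 6, 9, 20, 24, 27, 29, 60, 74, 79, 81, 82
n = 11 (odd)
Middle value = 29

Median = 29


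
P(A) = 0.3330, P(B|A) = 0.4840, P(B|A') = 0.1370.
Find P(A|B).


P(B) = P(B|A)*P(A) + P(B|A')*P(A')
= 0.4840*0.3330 + 0.1370*0.6670
= 0.161172 + 0.091379 = 0.252551
P(A|B) = 0.161172/0.252551 = 0.6382

P(A|B) = 0.6382


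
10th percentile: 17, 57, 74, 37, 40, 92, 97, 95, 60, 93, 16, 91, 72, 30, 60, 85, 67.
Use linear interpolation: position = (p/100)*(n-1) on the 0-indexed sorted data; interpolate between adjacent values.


Sorted: 16, 17, 30, 37, 40, 57, 60, 60, 67, 72, 74, 85, 91, 92, 93, 95, 97
n = 17
Index = 10/100 * 16 = 1.6000
Lower = data[1] = 17, Upper = data[2] = 30
P10 = 17 + 0.6000*(13) = 24.8000

P10 = 24.8000


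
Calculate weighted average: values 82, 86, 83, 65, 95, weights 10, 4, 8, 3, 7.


Numerator = 82*10 + 86*4 + 83*8 + 65*3 + 95*7 = 2688
Denominator = 10 + 4 + 8 + 3 + 7 = 32
WM = 2688/32 = 84.0000

WM = 84.0000


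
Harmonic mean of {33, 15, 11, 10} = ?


Sum of reciprocals = 1/33 + 1/15 + 1/11 + 1/10 = 0.287879
HM = 4/0.287879 = 13.8947

HM = 13.8947


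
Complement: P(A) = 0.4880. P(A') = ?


P(not A) = 1 - 0.4880 = 0.5120

P(not A) = 0.5120


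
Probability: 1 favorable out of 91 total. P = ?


P = 1/91 = 0.0110

P = 0.0110


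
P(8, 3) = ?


P(8,3) = 8!/5!
= 40320/120
= 336

P(8,3) = 336


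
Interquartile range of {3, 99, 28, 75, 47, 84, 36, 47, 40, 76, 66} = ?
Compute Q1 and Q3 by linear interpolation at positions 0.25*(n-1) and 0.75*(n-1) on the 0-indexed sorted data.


Sorted: 3, 28, 36, 40, 47, 47, 66, 75, 76, 84, 99
Q1 (25th %ile) = 38.0000
Q3 (75th %ile) = 75.5000
IQR = 75.5000 - 38.0000 = 37.5000

IQR = 37.5000


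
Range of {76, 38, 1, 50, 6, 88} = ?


Max = 88, Min = 1
Range = 88 - 1 = 87

Range = 87


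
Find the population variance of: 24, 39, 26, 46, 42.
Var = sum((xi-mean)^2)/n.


Mean = 35.4000
Squared deviations: 129.9600, 12.9600, 88.3600, 112.3600, 43.5600
Sum = 387.2000
Variance = 387.2000/5 = 77.4400

Variance = 77.4400


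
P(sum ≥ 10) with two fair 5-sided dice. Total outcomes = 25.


Total outcomes = 5×5 = 25
Favorable (sum ≥ 10): 1
P = 1/25 = 0.0400

P = 0.0400


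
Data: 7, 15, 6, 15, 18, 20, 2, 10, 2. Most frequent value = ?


Frequencies: 2:2, 6:1, 7:1, 10:1, 15:2, 18:1, 20:1
Max frequency = 2
Mode = 2, 15

Mode = 2, 15


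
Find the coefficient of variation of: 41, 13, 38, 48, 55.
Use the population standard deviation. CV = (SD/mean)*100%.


Mean = 39.0000
SD = 14.2688
CV = (14.2688/39.0000)*100 = 36.5868%

CV = 36.5868%


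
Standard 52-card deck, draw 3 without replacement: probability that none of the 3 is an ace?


P(no aces) = (48/52) × (47/51) × (46/50)
= 0.7826

P = 0.7826


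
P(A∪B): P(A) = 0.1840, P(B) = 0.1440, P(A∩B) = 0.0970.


P(A∪B) = 0.1840 + 0.1440 - 0.0970
= 0.3280 - 0.0970
= 0.2310

P(A∪B) = 0.2310


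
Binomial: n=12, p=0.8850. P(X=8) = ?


C(12,8) = 495
p^8 = 0.376310
(1-p)^4 = 0.000175
P = 495 * 0.376310 * 0.000175 = 0.0326

P(X=8) = 0.0326


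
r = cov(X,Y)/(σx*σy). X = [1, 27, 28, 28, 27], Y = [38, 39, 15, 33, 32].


Mean X = 22.2000, Mean Y = 31.4000
SD X = 10.609430, SD Y = 8.639444
Cov = -37.280000
r = -37.280000/(10.609430*8.639444) = -0.4067

r = -0.4067


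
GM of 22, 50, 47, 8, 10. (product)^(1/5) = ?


Product = 22 × 50 × 47 × 8 × 10 = 4136000
GM = 4136000^(1/5) = 21.0531

GM = 21.0531


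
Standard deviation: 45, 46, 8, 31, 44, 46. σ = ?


Mean = 36.6667
Variance = 191.8889
SD = sqrt(191.8889) = 13.8524

SD = 13.8524


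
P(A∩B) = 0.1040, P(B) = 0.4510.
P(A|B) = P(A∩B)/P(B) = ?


P(A|B) = 0.1040/0.4510 = 0.2306

P(A|B) = 0.2306


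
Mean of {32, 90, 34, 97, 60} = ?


Sum = 32 + 90 + 34 + 97 + 60 = 313
n = 5
Mean = 313/5 = 62.6000

Mean = 62.6000


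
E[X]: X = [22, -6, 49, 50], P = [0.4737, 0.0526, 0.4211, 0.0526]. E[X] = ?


E[X] = 22*0.4737 - 6*0.0526 + 49*0.4211 + 50*0.0526
= 10.4214 - 0.3156 + 20.6339 + 2.6300
= 33.3697

E[X] = 33.3697


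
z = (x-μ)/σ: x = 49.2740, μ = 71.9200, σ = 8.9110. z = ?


z = (49.2740 - 71.9200)/8.9110
= -22.6460/8.9110
= -2.5414

z = -2.5414


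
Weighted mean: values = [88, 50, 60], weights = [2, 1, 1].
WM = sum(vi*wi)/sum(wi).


Numerator = 88*2 + 50*1 + 60*1 = 286
Denominator = 2 + 1 + 1 = 4
WM = 286/4 = 71.5000

WM = 71.5000


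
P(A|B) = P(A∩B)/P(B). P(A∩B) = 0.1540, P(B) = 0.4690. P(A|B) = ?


P(A|B) = 0.1540/0.4690 = 0.3284

P(A|B) = 0.3284


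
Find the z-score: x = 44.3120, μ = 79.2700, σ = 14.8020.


z = (44.3120 - 79.2700)/14.8020
= -34.9580/14.8020
= -2.3617

z = -2.3617


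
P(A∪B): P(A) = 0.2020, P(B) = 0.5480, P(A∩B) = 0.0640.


P(A∪B) = 0.2020 + 0.5480 - 0.0640
= 0.7500 - 0.0640
= 0.6860

P(A∪B) = 0.6860


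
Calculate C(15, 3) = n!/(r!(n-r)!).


C(15,3) = 15!/(3! × 12!)
= 1307674368000/(6 × 479001600)
= 455

C(15,3) = 455


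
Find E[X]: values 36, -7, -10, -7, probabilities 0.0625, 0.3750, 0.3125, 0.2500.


E[X] = 36*0.0625 - 7*0.3750 - 10*0.3125 - 7*0.2500
= 2.2500 - 2.6250 - 3.1250 - 1.7500
= -5.2500

E[X] = -5.2500


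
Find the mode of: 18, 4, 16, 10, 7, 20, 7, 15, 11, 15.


Frequencies: 4:1, 7:2, 10:1, 11:1, 15:2, 16:1, 18:1, 20:1
Max frequency = 2
Mode = 7, 15

Mode = 7, 15


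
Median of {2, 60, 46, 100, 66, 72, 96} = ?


Sorted: 2, 46, 60, 66, 72, 96, 100
n = 7 (odd)
Middle value = 66

Median = 66


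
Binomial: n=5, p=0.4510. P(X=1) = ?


C(5,1) = 5
p^1 = 0.451000
(1-p)^4 = 0.090843
P = 5 * 0.451000 * 0.090843 = 0.2048

P(X=1) = 0.2048


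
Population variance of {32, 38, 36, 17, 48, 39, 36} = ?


Mean = 35.1429
Squared deviations: 9.8776, 8.1633, 0.7347, 329.1633, 165.3061, 14.8776, 0.7347
Sum = 528.8571
Variance = 528.8571/7 = 75.5510

Variance = 75.5510


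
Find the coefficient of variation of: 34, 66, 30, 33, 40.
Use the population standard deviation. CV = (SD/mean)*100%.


Mean = 40.6000
SD = 13.1088
CV = (13.1088/40.6000)*100 = 32.2876%

CV = 32.2876%


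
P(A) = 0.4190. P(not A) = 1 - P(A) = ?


P(not A) = 1 - 0.4190 = 0.5810

P(not A) = 0.5810


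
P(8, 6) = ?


P(8,6) = 8!/2!
= 40320/2
= 20160

P(8,6) = 20160


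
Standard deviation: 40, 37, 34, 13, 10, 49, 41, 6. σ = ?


Mean = 28.7500
Variance = 237.4375
SD = sqrt(237.4375) = 15.4090

SD = 15.4090


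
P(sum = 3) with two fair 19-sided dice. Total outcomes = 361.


Total outcomes = 19×19 = 361
Favorable (sum = 3): 2
P = 2/361 = 0.0055

P = 0.0055


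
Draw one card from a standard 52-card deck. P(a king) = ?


4 kings in 52 cards
P = 4/52 = 0.0769

P = 0.0769


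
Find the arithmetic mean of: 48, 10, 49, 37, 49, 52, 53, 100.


Sum = 48 + 10 + 49 + 37 + 49 + 52 + 53 + 100 = 398
n = 8
Mean = 398/8 = 49.7500

Mean = 49.7500


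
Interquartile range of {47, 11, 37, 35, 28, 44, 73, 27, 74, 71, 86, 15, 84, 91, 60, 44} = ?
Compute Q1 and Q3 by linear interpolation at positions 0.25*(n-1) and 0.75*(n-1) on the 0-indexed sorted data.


Sorted: 11, 15, 27, 28, 35, 37, 44, 44, 47, 60, 71, 73, 74, 84, 86, 91
Q1 (25th %ile) = 33.2500
Q3 (75th %ile) = 73.2500
IQR = 73.2500 - 33.2500 = 40.0000

IQR = 40.0000


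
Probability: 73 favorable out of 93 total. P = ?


P = 73/93 = 0.7849

P = 0.7849


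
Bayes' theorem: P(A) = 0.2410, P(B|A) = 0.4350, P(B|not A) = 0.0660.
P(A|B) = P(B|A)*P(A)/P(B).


P(B) = P(B|A)*P(A) + P(B|A')*P(A')
= 0.4350*0.2410 + 0.0660*0.7590
= 0.104835 + 0.050094 = 0.154929
P(A|B) = 0.104835/0.154929 = 0.6767

P(A|B) = 0.6767


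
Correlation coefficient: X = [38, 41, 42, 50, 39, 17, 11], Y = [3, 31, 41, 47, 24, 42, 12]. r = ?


Mean X = 34.0000, Mean Y = 28.5714
SD X = 13.244945, SD Y = 15.258320
Cov = 62.714286
r = 62.714286/(13.244945*15.258320) = 0.3103

r = 0.3103


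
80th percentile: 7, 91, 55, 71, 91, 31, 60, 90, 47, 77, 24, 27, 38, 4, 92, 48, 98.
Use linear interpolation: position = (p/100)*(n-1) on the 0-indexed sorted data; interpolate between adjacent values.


Sorted: 4, 7, 24, 27, 31, 38, 47, 48, 55, 60, 71, 77, 90, 91, 91, 92, 98
n = 17
Index = 80/100 * 16 = 12.8000
Lower = data[12] = 90, Upper = data[13] = 91
P80 = 90 + 0.8000*(1) = 90.8000

P80 = 90.8000


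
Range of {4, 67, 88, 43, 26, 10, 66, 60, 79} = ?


Max = 88, Min = 4
Range = 88 - 4 = 84

Range = 84


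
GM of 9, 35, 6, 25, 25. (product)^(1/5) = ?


Product = 9 × 35 × 6 × 25 × 25 = 1181250
GM = 1181250^(1/5) = 16.3858

GM = 16.3858


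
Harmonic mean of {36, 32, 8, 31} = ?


Sum of reciprocals = 1/36 + 1/32 + 1/8 + 1/31 = 0.216286
HM = 4/0.216286 = 18.4940

HM = 18.4940


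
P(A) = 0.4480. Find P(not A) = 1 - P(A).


P(not A) = 1 - 0.4480 = 0.5520

P(not A) = 0.5520


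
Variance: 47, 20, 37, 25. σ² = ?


Mean = 32.2500
Squared deviations: 217.5625, 150.0625, 22.5625, 52.5625
Sum = 442.7500
Variance = 442.7500/4 = 110.6875

Variance = 110.6875


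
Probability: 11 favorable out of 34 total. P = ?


P = 11/34 = 0.3235

P = 0.3235


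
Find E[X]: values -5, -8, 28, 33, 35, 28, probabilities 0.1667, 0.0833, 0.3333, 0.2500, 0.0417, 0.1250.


E[X] = -5*0.1667 - 8*0.0833 + 28*0.3333 + 33*0.2500 + 35*0.0417 + 28*0.1250
= -0.8335 - 0.6664 + 9.3324 + 8.2500 + 1.4595 + 3.5000
= 21.0420

E[X] = 21.0420


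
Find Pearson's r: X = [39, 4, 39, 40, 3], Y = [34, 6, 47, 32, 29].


Mean X = 25.0000, Mean Y = 29.6000
SD X = 17.561321, SD Y = 13.305638
Cov = 170.000000
r = 170.000000/(17.561321*13.305638) = 0.7275

r = 0.7275


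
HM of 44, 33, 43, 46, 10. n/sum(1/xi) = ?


Sum of reciprocals = 1/44 + 1/33 + 1/43 + 1/46 + 1/10 = 0.198025
HM = 5/0.198025 = 25.2493

HM = 25.2493


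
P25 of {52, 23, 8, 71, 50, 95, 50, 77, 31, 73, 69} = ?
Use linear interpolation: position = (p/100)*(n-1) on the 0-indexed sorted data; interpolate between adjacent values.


Sorted: 8, 23, 31, 50, 50, 52, 69, 71, 73, 77, 95
n = 11
Index = 25/100 * 10 = 2.5000
Lower = data[2] = 31, Upper = data[3] = 50
P25 = 31 + 0.5000*(19) = 40.5000

P25 = 40.5000


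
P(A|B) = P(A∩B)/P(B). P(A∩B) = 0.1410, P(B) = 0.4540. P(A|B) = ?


P(A|B) = 0.1410/0.4540 = 0.3106

P(A|B) = 0.3106


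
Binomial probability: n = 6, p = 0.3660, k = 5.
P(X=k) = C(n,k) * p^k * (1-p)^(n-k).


C(6,5) = 6
p^5 = 0.006568
(1-p)^1 = 0.634000
P = 6 * 0.006568 * 0.634000 = 0.0250

P(X=5) = 0.0250


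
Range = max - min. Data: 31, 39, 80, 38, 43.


Max = 80, Min = 31
Range = 80 - 31 = 49

Range = 49


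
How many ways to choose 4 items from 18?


C(18,4) = 18!/(4! × 14!)
= 6402373705728000/(24 × 87178291200)
= 3060

C(18,4) = 3060


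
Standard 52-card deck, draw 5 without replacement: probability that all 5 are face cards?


P(all face cards) = (12/52) × (11/51) × (10/50) × (9/49) × (8/48)
= 0.0003

P = 0.0003


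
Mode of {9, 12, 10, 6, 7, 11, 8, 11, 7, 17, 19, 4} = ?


Frequencies: 4:1, 6:1, 7:2, 8:1, 9:1, 10:1, 11:2, 12:1, 17:1, 19:1
Max frequency = 2
Mode = 7, 11

Mode = 7, 11


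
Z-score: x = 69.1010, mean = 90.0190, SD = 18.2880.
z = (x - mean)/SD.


z = (69.1010 - 90.0190)/18.2880
= -20.9180/18.2880
= -1.1438

z = -1.1438


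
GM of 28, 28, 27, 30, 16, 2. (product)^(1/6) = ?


Product = 28 × 28 × 27 × 30 × 16 × 2 = 20321280
GM = 20321280^(1/6) = 16.5193

GM = 16.5193


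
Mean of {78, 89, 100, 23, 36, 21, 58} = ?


Sum = 78 + 89 + 100 + 23 + 36 + 21 + 58 = 405
n = 7
Mean = 405/7 = 57.8571

Mean = 57.8571


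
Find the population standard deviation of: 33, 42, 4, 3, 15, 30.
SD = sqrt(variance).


Mean = 21.1667
Variance = 219.1389
SD = sqrt(219.1389) = 14.8033

SD = 14.8033


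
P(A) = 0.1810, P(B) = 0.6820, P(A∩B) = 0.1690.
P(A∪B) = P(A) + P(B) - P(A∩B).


P(A∪B) = 0.1810 + 0.6820 - 0.1690
= 0.8630 - 0.1690
= 0.6940

P(A∪B) = 0.6940


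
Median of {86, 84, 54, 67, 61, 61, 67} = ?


Sorted: 54, 61, 61, 67, 67, 84, 86
n = 7 (odd)
Middle value = 67

Median = 67


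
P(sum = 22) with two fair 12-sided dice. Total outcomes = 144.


Total outcomes = 12×12 = 144
Favorable (sum = 22): 3
P = 3/144 = 0.0208

P = 0.0208


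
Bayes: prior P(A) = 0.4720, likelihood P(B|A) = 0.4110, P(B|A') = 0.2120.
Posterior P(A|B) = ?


P(B) = P(B|A)*P(A) + P(B|A')*P(A')
= 0.4110*0.4720 + 0.2120*0.5280
= 0.193992 + 0.111936 = 0.305928
P(A|B) = 0.193992/0.305928 = 0.6341

P(A|B) = 0.6341


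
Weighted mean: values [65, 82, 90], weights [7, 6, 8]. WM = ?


Numerator = 65*7 + 82*6 + 90*8 = 1667
Denominator = 7 + 6 + 8 = 21
WM = 1667/21 = 79.3810

WM = 79.3810


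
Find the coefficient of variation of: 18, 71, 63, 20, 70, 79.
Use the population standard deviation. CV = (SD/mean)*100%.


Mean = 53.5000
SD = 24.8378
CV = (24.8378/53.5000)*100 = 46.4258%

CV = 46.4258%


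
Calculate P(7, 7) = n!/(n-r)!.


P(7,7) = 7!/0!
= 5040/1
= 5040

P(7,7) = 5040


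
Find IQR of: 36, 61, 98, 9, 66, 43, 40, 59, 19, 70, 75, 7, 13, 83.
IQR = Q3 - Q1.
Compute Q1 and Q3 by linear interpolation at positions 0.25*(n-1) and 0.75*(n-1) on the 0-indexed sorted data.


Sorted: 7, 9, 13, 19, 36, 40, 43, 59, 61, 66, 70, 75, 83, 98
Q1 (25th %ile) = 23.2500
Q3 (75th %ile) = 69.0000
IQR = 69.0000 - 23.2500 = 45.7500

IQR = 45.7500


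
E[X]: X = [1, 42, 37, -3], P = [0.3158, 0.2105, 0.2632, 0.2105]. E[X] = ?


E[X] = 1*0.3158 + 42*0.2105 + 37*0.2632 - 3*0.2105
= 0.3158 + 8.8410 + 9.7384 - 0.6315
= 18.2637

E[X] = 18.2637


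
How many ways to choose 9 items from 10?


C(10,9) = 10!/(9! × 1!)
= 3628800/(362880 × 1)
= 10

C(10,9) = 10


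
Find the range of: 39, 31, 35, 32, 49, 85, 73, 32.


Max = 85, Min = 31
Range = 85 - 31 = 54

Range = 54


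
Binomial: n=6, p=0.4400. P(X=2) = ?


C(6,2) = 15
p^2 = 0.193600
(1-p)^4 = 0.098345
P = 15 * 0.193600 * 0.098345 = 0.2856

P(X=2) = 0.2856


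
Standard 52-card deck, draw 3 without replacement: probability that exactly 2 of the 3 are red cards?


Hypergeometric: P(X=2) = C(26,2)·C(26,1) / C(52,3)
= 325 × 26 / 22100
= 8450/22100 = 0.3824

P = 0.3824


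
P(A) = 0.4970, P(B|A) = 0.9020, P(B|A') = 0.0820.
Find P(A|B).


P(B) = P(B|A)*P(A) + P(B|A')*P(A')
= 0.9020*0.4970 + 0.0820*0.5030
= 0.448294 + 0.041246 = 0.489540
P(A|B) = 0.448294/0.489540 = 0.9157

P(A|B) = 0.9157


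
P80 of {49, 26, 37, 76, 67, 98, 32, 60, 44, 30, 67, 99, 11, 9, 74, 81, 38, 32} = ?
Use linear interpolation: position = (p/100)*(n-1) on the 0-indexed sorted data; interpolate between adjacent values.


Sorted: 9, 11, 26, 30, 32, 32, 37, 38, 44, 49, 60, 67, 67, 74, 76, 81, 98, 99
n = 18
Index = 80/100 * 17 = 13.6000
Lower = data[13] = 74, Upper = data[14] = 76
P80 = 74 + 0.6000*(2) = 75.2000

P80 = 75.2000


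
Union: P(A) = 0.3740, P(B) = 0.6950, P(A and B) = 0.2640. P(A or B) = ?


P(A∪B) = 0.3740 + 0.6950 - 0.2640
= 1.0690 - 0.2640
= 0.8050

P(A∪B) = 0.8050


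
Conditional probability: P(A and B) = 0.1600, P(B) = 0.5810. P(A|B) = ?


P(A|B) = 0.1600/0.5810 = 0.2754

P(A|B) = 0.2754


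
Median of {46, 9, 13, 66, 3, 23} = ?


Sorted: 3, 9, 13, 23, 46, 66
n = 6 (even)
Middle values: 13 and 23
Median = (13+23)/2 = 18.0000

Median = 18.0000


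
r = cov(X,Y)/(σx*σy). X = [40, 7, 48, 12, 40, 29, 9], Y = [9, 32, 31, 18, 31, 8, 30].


Mean X = 26.4286, Mean Y = 22.7143
SD X = 15.719480, SD Y = 10.024460
Cov = -24.591837
r = -24.591837/(15.719480*10.024460) = -0.1561

r = -0.1561


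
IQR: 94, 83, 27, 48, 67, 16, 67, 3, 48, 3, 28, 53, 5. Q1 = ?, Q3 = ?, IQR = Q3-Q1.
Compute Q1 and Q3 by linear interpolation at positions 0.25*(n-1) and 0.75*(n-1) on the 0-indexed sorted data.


Sorted: 3, 3, 5, 16, 27, 28, 48, 48, 53, 67, 67, 83, 94
Q1 (25th %ile) = 16.0000
Q3 (75th %ile) = 67.0000
IQR = 67.0000 - 16.0000 = 51.0000

IQR = 51.0000


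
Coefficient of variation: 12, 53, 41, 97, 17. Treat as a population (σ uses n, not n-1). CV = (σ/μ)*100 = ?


Mean = 44.0000
SD = 30.5025
CV = (30.5025/44.0000)*100 = 69.3238%

CV = 69.3238%


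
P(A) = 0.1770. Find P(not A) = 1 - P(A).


P(not A) = 1 - 0.1770 = 0.8230

P(not A) = 0.8230


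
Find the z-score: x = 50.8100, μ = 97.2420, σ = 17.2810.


z = (50.8100 - 97.2420)/17.2810
= -46.4320/17.2810
= -2.6869

z = -2.6869


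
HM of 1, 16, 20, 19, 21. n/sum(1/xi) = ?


Sum of reciprocals = 1/1 + 1/16 + 1/20 + 1/19 + 1/21 = 1.212751
HM = 5/1.212751 = 4.1229

HM = 4.1229
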